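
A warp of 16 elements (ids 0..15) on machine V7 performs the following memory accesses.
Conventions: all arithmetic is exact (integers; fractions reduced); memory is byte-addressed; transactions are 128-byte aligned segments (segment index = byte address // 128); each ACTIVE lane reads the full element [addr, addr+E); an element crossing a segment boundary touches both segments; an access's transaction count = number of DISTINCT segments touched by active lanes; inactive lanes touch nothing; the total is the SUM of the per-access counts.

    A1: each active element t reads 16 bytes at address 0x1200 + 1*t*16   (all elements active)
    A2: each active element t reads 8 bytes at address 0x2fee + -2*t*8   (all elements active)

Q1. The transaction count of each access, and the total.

A1: 2 transactions
A2: 3 transactions

Answer: 2,3; total 5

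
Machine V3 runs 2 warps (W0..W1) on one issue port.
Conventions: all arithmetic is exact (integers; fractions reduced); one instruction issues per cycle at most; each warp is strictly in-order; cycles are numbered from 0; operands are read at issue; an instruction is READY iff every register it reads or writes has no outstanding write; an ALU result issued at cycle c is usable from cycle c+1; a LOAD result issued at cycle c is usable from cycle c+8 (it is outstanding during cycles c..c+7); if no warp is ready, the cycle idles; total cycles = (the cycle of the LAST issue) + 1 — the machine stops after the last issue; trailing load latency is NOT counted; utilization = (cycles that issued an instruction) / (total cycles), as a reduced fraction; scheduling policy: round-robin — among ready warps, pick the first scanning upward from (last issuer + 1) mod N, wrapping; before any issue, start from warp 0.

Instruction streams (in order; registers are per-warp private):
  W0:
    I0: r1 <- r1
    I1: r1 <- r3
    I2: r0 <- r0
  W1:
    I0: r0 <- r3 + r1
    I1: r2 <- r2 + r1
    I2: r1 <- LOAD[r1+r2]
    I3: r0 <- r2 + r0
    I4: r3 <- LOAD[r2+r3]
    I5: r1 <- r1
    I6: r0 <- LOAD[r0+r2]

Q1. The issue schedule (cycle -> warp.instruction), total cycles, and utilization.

cycle 0: W0.I0
cycle 1: W1.I0
cycle 2: W0.I1
cycle 3: W1.I1
cycle 4: W0.I2
cycle 5: W1.I2
cycle 6: W1.I3
cycle 7: W1.I4
cycle 8: idle
cycle 9: idle
cycle 10: idle
cycle 11: idle
cycle 12: idle
cycle 13: W1.I5
cycle 14: W1.I6

Answer: 15 cycles, utilization 2/3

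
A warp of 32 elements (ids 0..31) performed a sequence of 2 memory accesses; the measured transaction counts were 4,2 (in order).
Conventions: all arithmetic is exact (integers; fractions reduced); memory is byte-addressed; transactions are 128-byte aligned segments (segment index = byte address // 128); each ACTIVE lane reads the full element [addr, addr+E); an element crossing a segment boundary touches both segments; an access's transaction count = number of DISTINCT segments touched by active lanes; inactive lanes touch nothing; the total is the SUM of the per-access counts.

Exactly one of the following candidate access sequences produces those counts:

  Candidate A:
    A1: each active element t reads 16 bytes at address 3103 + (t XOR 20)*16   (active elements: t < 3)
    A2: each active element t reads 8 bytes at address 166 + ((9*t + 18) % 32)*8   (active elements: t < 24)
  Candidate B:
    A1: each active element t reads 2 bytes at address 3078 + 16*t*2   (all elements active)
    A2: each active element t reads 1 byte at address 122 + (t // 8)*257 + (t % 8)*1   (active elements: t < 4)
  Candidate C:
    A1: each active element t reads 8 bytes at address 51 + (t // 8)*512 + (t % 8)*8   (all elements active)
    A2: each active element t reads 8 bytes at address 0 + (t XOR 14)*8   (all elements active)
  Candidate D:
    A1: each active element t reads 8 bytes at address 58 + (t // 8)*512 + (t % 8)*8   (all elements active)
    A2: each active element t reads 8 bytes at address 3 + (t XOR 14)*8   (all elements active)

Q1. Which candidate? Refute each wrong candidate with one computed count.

A: A1 gives 2 transactions, not 4
B: A1 gives 8 transactions, not 4
D: A2 gives 3 transactions, not 2
C: all counts match (4,2)

Answer: C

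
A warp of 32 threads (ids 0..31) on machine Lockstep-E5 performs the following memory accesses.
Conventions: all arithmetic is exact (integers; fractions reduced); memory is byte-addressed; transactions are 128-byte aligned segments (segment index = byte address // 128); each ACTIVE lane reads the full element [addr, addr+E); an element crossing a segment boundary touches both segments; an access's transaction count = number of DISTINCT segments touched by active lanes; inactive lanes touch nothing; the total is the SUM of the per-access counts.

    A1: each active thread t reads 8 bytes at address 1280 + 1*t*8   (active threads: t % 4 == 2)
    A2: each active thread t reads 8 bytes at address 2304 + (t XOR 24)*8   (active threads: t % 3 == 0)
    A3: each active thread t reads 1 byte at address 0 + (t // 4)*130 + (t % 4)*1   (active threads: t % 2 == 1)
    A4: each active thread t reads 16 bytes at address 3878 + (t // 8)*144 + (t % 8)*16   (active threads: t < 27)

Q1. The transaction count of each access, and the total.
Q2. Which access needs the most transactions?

A1: 2 transactions
A2: 2 transactions
A3: 8 transactions
A4: 5 transactions

Answer: 2,2,8,5; total 17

Answer: A3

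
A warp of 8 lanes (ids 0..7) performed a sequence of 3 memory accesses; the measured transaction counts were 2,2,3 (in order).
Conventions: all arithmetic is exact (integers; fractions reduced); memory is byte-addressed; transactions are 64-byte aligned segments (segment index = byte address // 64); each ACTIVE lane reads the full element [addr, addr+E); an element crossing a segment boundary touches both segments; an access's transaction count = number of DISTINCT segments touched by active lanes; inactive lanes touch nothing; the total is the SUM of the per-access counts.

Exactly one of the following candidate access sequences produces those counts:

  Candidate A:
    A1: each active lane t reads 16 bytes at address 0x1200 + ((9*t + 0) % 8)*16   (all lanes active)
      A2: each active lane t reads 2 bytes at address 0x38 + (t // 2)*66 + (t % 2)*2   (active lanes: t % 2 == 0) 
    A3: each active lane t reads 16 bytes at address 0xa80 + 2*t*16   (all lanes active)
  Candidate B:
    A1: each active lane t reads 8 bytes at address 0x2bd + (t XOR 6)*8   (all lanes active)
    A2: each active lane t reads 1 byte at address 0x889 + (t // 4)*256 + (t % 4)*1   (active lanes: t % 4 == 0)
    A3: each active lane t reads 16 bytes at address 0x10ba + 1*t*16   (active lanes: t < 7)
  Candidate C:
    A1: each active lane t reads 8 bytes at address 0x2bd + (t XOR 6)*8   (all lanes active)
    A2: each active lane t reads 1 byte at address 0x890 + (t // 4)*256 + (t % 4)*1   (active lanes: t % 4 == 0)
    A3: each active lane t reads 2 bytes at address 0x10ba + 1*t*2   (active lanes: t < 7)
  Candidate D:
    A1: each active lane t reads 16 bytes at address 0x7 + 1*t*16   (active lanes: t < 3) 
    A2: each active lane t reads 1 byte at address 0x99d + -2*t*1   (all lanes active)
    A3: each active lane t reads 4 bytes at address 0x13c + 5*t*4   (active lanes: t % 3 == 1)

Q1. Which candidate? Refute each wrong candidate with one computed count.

A: A2 gives 4 transactions, not 2
C: A3 gives 2 transactions, not 3
D: A1 gives 1 transaction, not 2
B: all counts match (2,2,3)

Answer: B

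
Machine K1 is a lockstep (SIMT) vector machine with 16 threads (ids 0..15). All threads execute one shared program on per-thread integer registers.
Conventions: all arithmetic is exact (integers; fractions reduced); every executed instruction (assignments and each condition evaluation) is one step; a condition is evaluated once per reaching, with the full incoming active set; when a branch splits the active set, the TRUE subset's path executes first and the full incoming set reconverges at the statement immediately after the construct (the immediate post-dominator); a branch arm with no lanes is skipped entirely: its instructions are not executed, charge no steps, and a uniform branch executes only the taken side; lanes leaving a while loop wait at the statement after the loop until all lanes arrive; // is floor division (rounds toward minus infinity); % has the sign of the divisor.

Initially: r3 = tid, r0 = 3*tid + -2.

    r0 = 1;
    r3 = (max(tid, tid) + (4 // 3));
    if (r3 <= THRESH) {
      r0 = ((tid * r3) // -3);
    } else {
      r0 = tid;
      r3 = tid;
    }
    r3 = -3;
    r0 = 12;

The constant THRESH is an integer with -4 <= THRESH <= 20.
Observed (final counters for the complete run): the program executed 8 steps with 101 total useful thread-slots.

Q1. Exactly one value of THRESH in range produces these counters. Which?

Answer: THRESH = 11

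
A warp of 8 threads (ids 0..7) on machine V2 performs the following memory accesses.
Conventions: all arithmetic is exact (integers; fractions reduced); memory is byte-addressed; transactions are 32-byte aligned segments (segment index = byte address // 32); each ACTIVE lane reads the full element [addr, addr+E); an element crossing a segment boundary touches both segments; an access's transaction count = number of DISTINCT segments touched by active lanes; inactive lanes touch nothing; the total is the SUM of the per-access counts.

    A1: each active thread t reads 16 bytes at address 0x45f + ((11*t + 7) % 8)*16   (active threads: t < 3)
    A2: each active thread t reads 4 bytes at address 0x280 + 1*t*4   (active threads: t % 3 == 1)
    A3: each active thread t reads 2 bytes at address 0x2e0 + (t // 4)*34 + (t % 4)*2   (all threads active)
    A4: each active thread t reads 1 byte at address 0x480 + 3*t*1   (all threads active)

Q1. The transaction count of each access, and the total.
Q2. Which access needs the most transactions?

A1: 4 transactions
A2: 1 transaction
A3: 2 transactions
A4: 1 transaction

Answer: 4,1,2,1; total 8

Answer: A1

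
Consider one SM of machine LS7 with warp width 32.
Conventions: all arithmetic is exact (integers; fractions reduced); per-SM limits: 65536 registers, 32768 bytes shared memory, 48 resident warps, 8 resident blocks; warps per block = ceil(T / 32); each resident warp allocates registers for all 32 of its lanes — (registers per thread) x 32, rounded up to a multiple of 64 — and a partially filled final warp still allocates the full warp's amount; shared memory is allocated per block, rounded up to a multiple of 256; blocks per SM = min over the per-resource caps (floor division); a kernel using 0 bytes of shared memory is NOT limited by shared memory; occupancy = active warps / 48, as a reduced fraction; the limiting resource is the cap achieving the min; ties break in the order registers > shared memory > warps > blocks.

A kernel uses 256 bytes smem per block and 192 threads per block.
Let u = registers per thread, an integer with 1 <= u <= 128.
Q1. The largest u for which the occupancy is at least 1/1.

Answer: u = 42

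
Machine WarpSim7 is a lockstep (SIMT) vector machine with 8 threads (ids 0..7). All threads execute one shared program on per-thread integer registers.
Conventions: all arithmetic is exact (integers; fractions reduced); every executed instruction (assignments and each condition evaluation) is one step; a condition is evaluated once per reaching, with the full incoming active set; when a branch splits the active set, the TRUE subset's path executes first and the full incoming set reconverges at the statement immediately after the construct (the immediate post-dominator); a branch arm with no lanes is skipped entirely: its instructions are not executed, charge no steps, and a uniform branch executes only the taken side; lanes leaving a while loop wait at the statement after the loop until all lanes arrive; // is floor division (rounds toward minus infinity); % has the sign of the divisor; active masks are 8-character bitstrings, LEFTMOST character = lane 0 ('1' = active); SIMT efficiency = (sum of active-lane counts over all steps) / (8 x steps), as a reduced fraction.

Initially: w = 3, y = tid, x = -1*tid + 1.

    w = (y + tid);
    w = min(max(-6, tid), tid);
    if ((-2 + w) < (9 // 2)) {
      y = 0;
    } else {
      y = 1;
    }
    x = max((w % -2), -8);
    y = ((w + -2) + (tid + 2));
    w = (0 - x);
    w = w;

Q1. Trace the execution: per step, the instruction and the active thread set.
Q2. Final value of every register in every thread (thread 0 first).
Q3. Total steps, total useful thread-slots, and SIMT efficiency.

step 0: w <- (y + tid)               11111111
step 1: w <- min(max(-6, tid), tid)  11111111
step 2: eval ((-2 + w) < (9 // 2))   11111111
step 3: y <- 0                       11111100
step 4: y <- 1                       00000011
step 5: x <- max((w % -2), -8)       11111111
step 6: y <- ((w + -2) + (tid + 2))  11111111
step 7: w <- (0 - x)                 11111111
step 8: w <- w                       11111111

Answer: 9 steps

w: 0,1,0,1,0,1,0,1
y: 0,2,4,6,8,10,12,14
x: 0,-1,0,-1,0,-1,0,-1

steps = 9; useful = 64; efficiency = 64/72 = 8/9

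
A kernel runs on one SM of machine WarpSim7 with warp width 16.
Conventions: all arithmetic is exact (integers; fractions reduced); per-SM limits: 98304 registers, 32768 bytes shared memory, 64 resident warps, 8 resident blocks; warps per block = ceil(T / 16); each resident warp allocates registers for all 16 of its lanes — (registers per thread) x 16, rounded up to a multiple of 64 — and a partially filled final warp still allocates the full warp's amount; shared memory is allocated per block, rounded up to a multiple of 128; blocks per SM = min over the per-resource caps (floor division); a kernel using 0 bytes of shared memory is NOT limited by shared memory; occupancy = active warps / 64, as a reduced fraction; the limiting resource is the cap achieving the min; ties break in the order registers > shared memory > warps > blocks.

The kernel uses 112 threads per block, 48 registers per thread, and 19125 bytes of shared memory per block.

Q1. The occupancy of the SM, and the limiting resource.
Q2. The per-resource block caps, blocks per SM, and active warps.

Answer: occupancy 7/64, limited by shared memory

registers: 18 blocks
shared memory: 1 block
warps: 9 blocks
blocks: 8 blocks

Answer: 1 block, 7 active warps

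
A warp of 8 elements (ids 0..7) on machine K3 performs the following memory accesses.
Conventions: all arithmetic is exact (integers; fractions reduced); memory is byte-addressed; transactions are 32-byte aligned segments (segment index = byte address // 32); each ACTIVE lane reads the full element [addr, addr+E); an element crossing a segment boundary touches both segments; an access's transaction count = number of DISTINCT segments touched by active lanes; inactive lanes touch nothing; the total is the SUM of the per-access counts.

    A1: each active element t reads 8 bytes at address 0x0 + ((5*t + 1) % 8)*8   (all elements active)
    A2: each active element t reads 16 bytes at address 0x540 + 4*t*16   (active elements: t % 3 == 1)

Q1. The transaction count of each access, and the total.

A1: 2 transactions
A2: 3 transactions

Answer: 2,3; total 5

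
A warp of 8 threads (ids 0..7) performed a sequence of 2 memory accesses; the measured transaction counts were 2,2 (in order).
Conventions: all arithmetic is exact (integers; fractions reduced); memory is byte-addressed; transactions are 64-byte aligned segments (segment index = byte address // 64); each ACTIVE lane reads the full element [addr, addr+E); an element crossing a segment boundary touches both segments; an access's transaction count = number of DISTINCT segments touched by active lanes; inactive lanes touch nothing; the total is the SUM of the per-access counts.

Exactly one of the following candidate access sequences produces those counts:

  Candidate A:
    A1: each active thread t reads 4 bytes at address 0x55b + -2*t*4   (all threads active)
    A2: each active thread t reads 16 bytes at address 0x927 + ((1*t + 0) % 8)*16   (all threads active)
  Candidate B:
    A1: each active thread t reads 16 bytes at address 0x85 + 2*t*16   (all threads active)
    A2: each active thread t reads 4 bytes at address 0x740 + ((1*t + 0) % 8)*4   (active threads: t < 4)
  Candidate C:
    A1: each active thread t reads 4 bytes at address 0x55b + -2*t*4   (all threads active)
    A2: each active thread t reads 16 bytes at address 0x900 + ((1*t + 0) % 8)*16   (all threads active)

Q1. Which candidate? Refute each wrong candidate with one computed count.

A: A2 gives 3 transactions, not 2
B: A1 gives 4 transactions, not 2
C: all counts match (2,2)

Answer: C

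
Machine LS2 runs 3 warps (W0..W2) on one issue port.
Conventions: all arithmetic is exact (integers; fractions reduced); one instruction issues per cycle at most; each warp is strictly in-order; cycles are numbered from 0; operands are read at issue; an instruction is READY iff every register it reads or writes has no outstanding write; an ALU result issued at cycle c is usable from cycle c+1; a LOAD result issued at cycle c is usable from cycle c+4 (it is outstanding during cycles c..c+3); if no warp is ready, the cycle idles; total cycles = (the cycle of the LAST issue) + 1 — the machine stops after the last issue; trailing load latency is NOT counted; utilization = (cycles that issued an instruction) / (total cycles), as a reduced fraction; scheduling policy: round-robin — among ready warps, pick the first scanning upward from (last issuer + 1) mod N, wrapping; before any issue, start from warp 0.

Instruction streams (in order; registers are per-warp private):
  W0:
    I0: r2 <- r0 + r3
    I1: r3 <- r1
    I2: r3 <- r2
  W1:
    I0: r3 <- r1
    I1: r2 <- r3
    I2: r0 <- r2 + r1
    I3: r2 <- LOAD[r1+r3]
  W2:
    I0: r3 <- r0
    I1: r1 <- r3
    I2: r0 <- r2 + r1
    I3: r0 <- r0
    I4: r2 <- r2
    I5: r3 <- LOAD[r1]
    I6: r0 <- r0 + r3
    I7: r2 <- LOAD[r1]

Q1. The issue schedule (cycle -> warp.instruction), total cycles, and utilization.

cycle 0: W0.I0
cycle 1: W1.I0
cycle 2: W2.I0
cycle 3: W0.I1
cycle 4: W1.I1
cycle 5: W2.I1
cycle 6: W0.I2
cycle 7: W1.I2
cycle 8: W2.I2
cycle 9: W1.I3
cycle 10: W2.I3
cycle 11: W2.I4
cycle 12: W2.I5
cycle 13: idle
cycle 14: idle
cycle 15: idle
cycle 16: W2.I6
cycle 17: W2.I7

Answer: 18 cycles, utilization 5/6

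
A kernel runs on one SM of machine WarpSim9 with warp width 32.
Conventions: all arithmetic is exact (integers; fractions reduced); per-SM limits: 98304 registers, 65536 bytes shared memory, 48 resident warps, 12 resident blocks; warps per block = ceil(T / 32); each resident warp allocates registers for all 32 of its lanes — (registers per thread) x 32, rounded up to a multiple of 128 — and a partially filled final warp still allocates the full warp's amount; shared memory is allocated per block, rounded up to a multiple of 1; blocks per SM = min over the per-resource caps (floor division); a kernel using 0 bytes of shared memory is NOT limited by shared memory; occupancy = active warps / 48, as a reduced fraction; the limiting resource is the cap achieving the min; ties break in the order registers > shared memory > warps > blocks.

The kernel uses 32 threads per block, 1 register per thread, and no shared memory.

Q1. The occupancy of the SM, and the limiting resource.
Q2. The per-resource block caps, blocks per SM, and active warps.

Answer: occupancy 1/4, limited by blocks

registers: 768 blocks
shared memory: no limit (kernel uses none)
warps: 48 blocks
blocks: 12 blocks

Answer: 12 blocks, 12 active warps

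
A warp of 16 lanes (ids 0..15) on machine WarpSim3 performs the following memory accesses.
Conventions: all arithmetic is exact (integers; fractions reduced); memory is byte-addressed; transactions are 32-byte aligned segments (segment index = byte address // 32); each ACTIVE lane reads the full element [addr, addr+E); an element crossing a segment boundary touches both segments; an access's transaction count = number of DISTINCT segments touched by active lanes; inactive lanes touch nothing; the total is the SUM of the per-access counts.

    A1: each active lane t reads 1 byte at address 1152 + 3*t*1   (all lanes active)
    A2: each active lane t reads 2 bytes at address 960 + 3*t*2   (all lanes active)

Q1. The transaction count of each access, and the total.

A1: 2 transactions
A2: 3 transactions

Answer: 2,3; total 5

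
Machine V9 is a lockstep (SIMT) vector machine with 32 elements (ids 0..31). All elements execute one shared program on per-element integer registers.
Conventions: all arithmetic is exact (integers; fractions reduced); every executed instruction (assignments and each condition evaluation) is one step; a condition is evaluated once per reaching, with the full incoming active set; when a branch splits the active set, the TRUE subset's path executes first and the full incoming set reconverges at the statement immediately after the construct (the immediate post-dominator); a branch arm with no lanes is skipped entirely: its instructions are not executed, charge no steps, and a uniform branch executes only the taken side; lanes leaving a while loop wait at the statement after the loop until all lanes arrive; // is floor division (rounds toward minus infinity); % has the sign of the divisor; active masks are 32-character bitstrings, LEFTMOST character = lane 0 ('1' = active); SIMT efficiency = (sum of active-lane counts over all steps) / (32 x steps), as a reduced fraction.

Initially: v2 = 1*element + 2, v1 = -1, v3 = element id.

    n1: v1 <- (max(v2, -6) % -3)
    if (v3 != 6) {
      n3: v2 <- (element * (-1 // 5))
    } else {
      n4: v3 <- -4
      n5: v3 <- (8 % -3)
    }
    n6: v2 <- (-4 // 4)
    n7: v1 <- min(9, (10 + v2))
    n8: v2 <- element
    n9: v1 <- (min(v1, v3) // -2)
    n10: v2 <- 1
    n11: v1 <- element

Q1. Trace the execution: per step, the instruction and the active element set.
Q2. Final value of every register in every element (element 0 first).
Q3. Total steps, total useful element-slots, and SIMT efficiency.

step 0: v1 <- (max(v2, -6) % -3)     11111111111111111111111111111111
step 1: eval (v3 != 6)               11111111111111111111111111111111
step 2: v2 <- (element * (-1 // 5))  11111101111111111111111111111111
step 3: v3 <- -4                     00000010000000000000000000000000
step 4: v3 <- (8 % -3)               00000010000000000000000000000000
step 5: v2 <- (-4 // 4)              11111111111111111111111111111111
step 6: v1 <- min(9, (10 + v2))      11111111111111111111111111111111
step 7: v2 <- element                11111111111111111111111111111111
step 8: v1 <- (min(v1, v3) // -2)    11111111111111111111111111111111
step 9: v2 <- 1                      11111111111111111111111111111111
step 10: v1 <- element                11111111111111111111111111111111

Answer: 11 steps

v2: 1,1,1,1,1,1,1,1,1,1,1,1,1,1,1,1,1,1,1,1,1,1,1,1,1,1,1,1,1,1,1,1
v1: 0,1,2,3,4,5,6,7,8,9,10,11,12,13,14,15,16,17,18,19,20,21,22,23,24,25,26,27,28,29,30,31
v3: 0,1,2,3,4,5,-1,7,8,9,10,11,12,13,14,15,16,17,18,19,20,21,22,23,24,25,26,27,28,29,30,31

steps = 11; useful = 289; efficiency = 289/352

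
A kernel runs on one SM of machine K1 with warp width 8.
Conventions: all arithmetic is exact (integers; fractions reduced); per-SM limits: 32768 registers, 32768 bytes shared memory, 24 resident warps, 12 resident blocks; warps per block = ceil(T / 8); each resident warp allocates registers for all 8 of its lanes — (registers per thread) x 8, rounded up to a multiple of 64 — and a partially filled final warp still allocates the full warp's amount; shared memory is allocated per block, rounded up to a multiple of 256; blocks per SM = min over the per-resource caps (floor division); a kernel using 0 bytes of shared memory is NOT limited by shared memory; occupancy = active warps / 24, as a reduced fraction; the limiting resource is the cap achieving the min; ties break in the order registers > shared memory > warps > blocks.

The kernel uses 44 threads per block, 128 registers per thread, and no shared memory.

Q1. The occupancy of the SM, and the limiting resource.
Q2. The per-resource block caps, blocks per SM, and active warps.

Answer: occupancy 1, limited by warps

registers: 5 blocks
shared memory: no limit (kernel uses none)
warps: 4 blocks
blocks: 12 blocks

Answer: 4 blocks, 24 active warps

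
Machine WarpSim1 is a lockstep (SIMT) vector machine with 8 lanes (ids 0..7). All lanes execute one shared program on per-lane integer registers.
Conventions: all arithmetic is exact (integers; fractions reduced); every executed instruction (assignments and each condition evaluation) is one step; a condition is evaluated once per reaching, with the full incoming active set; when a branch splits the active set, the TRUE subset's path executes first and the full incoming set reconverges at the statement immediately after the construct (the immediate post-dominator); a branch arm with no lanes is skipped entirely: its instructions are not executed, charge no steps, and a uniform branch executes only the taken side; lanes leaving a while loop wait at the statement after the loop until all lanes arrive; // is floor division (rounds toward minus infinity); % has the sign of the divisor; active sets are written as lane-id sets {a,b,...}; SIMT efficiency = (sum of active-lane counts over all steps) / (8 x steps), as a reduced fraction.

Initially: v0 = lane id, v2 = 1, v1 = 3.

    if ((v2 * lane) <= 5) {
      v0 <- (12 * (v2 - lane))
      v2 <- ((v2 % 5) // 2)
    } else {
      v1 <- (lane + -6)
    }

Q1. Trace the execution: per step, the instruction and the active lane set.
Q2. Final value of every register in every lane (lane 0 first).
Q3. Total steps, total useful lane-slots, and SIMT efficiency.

step 0: eval ((v2 * lane) <= 5)      {0,1,2,3,4,5,6,7}
step 1: v0 <- (12 * (v2 - lane))     {0,1,2,3,4,5}
step 2: v2 <- ((v2 % 5) // 2)        {0,1,2,3,4,5}
step 3: v1 <- (lane + -6)            {6,7}

Answer: 4 steps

v0: 12,0,-12,-24,-36,-48,6,7
v2: 0,0,0,0,0,0,1,1
v1: 3,3,3,3,3,3,0,1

steps = 4; useful = 22; efficiency = 22/32 = 11/16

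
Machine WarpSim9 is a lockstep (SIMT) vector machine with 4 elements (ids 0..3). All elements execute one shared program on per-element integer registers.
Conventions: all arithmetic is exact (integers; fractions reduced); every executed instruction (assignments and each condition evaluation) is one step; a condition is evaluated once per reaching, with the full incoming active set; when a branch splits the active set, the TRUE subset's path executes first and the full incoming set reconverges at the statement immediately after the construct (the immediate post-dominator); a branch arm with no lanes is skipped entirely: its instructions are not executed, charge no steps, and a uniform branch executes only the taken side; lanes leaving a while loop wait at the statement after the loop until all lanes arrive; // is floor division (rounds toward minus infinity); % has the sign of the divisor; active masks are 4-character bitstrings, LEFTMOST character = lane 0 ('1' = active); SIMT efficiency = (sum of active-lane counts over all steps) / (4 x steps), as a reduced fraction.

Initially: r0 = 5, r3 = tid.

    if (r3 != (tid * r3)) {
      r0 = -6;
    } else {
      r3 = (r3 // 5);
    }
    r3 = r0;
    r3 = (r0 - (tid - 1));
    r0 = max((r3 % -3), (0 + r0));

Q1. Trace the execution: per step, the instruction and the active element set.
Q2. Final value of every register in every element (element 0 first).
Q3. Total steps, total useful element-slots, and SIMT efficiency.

step 0: eval (r3 != (tid * r3))      1111
step 1: r0 <- -6                     0011
step 2: r3 <- (r3 // 5)              1100
step 3: r3 <- r0                     1111
step 4: r3 <- (r0 - (tid - 1))       1111
step 5: r0 <- max((r3 % -3), (0 + r0)) 1111

Answer: 6 steps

r0: 5,5,-1,-2
r3: 6,5,-7,-8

steps = 6; useful = 20; efficiency = 20/24 = 5/6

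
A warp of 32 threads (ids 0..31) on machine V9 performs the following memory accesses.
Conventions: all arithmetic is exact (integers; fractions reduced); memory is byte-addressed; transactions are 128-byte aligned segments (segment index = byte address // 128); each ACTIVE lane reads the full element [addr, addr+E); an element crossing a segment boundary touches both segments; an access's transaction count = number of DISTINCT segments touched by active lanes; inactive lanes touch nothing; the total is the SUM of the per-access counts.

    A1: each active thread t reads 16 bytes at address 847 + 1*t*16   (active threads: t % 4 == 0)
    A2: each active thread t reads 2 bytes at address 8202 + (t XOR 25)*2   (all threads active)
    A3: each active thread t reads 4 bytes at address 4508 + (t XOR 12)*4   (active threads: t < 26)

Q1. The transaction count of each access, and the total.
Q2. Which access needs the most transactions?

A1: 5 transactions
A2: 1 transaction
A3: 2 transactions

Answer: 5,1,2; total 8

Answer: A1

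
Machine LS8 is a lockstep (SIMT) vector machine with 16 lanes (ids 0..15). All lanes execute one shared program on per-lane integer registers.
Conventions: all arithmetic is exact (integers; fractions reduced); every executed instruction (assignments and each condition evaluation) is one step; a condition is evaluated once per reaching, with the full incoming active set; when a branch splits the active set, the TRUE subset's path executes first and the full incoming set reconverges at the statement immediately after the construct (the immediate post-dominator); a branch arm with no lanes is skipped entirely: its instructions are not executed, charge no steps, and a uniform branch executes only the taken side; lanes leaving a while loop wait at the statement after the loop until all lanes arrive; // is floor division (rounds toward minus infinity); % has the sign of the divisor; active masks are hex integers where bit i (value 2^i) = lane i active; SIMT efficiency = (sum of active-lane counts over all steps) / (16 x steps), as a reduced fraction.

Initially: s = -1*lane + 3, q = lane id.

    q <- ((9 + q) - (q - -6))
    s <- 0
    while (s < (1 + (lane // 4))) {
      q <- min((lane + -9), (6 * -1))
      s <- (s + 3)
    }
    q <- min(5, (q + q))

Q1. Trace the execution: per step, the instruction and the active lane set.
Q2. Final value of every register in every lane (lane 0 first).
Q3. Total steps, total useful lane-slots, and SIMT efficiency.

step 0: q <- ((9 + q) - (q - -6))    0xffff
step 1: s <- 0                       0xffff
step 2: eval (s < (1 + (lane // 4))) 0xffff
step 3: q <- min((lane + -9), (6 * -1)) 0xffff
step 4: s <- (s + 3)                 0xffff
step 5: eval (s < (1 + (lane // 4))) 0xffff
step 6: q <- min((lane + -9), (6 * -1)) 0xf000
step 7: s <- (s + 3)                 0xf000
step 8: eval (s < (1 + (lane // 4))) 0xf000
step 9: q <- min(5, (q + q))         0xffff

Answer: 10 steps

s: 3,3,3,3,3,3,3,3,3,3,3,3,6,6,6,6
q: -18,-16,-14,-12,-12,-12,-12,-12,-12,-12,-12,-12,-12,-12,-12,-12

steps = 10; useful = 124; efficiency = 124/160 = 31/40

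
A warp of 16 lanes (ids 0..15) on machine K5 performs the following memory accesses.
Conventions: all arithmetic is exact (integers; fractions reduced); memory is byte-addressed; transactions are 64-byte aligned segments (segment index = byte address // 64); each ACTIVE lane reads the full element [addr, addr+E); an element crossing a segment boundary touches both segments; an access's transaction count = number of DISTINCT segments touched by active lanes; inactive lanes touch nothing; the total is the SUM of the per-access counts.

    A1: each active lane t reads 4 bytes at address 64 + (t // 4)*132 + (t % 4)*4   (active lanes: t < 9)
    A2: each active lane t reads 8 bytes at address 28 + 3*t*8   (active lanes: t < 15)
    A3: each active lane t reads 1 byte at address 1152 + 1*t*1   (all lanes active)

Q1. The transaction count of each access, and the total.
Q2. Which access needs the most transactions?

A1: 3 transactions
A2: 6 transactions
A3: 1 transaction

Answer: 3,6,1; total 10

Answer: A2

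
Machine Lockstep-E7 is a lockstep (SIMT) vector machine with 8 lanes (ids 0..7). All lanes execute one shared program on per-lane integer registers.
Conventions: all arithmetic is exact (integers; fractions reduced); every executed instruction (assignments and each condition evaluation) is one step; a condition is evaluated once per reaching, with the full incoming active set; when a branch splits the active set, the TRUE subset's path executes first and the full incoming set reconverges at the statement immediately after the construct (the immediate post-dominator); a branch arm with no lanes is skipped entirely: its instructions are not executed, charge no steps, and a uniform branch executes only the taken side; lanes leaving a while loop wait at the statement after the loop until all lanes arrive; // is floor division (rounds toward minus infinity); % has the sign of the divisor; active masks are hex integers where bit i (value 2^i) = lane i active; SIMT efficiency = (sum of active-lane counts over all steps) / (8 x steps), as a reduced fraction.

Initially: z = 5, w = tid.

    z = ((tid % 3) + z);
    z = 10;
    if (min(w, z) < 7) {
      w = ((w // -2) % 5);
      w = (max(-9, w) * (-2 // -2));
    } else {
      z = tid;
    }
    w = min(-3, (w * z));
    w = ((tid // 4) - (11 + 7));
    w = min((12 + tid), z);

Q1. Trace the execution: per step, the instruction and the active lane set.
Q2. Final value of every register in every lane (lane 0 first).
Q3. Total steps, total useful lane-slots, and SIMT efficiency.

step 0: z <- ((tid % 3) + z)         0xff
step 1: z <- 10                      0xff
step 2: eval (min(w, z) < 7)         0xff
step 3: w <- ((w // -2) % 5)         0x7f
step 4: w <- (max(-9, w) * (-2 // -2)) 0x7f
step 5: z <- tid                     0x80
step 6: w <- min(-3, (w * z))        0xff
step 7: w <- ((tid // 4) - (11 + 7)) 0xff
step 8: w <- min((12 + tid), z)      0xff

Answer: 9 steps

z: 10,10,10,10,10,10,10,7
w: 10,10,10,10,10,10,10,7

steps = 9; useful = 63; efficiency = 63/72 = 7/8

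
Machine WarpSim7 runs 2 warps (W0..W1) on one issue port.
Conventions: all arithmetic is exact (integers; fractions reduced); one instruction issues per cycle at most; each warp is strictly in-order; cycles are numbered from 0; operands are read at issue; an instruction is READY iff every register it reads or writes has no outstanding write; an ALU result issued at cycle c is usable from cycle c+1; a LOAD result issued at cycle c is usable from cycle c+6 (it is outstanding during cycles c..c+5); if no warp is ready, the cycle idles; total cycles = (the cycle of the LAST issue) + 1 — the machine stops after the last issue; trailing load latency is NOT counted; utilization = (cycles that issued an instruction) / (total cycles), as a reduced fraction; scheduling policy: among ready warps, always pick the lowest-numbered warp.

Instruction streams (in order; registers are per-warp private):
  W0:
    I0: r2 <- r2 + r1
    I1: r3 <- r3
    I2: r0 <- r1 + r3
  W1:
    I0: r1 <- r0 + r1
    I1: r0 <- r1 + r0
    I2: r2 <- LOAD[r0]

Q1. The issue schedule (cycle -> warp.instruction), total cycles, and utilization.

cycle 0: W0.I0
cycle 1: W0.I1
cycle 2: W0.I2
cycle 3: W1.I0
cycle 4: W1.I1
cycle 5: W1.I2

Answer: 6 cycles, utilization 1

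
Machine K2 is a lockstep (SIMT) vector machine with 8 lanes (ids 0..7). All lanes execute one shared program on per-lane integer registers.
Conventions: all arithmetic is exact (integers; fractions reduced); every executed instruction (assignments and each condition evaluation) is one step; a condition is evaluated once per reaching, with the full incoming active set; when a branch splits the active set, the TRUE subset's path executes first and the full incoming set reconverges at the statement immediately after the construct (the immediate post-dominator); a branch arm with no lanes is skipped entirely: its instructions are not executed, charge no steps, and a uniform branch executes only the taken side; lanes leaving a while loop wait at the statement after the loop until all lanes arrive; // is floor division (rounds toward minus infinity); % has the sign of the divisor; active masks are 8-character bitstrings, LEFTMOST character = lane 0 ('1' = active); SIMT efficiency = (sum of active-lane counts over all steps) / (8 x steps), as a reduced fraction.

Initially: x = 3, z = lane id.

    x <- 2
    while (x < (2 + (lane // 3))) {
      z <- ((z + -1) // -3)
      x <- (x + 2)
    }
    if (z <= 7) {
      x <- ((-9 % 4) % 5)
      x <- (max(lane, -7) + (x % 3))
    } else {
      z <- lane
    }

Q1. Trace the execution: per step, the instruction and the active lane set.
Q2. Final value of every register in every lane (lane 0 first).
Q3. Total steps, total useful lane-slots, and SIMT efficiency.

step 0: x <- 2                       11111111
step 1: eval (x < (2 + (lane // 3))) 11111111
step 2: z <- ((z + -1) // -3)        00011111
step 3: x <- (x + 2)                 00011111
step 4: eval (x < (2 + (lane // 3))) 00011111
step 5: eval (z <= 7)                11111111
step 6: x <- ((-9 % 4) % 5)          11111111
step 7: x <- (max(lane, -7) + (x % 3)) 11111111

Answer: 8 steps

x: 0,1,2,3,4,5,6,7
z: 0,1,2,-1,-1,-2,-2,-2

steps = 8; useful = 55; efficiency = 55/64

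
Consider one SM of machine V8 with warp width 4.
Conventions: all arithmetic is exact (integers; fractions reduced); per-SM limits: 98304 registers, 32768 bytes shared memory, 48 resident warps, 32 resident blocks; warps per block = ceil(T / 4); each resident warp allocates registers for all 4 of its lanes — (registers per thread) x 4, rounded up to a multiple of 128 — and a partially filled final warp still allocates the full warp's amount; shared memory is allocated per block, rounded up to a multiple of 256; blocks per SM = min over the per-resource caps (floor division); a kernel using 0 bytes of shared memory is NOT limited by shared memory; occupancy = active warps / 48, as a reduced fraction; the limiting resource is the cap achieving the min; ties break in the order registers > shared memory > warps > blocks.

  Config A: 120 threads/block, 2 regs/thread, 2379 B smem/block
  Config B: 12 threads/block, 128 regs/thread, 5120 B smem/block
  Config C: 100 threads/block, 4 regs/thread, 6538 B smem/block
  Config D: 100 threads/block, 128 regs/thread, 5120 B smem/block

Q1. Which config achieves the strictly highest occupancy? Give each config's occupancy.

occupancies: A 5/8, B 3/8, C 25/48, D 25/48

Answer: A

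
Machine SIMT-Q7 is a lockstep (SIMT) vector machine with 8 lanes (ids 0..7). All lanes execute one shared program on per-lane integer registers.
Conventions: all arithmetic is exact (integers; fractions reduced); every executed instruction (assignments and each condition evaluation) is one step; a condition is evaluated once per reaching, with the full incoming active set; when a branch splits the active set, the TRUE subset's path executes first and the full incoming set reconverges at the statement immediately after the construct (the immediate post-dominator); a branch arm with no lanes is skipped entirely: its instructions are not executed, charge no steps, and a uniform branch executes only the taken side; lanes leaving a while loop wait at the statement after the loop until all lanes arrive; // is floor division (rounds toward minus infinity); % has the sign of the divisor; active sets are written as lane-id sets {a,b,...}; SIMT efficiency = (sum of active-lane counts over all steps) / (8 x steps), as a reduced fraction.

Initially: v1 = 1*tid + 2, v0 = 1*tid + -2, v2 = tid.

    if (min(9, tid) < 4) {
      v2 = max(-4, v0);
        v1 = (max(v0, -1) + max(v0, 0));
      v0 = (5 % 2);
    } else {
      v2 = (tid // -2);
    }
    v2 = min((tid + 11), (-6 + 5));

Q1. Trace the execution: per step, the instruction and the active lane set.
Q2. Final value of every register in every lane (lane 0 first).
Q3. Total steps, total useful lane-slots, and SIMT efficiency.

step 0: eval (min(9, tid) < 4)       {0,1,2,3,4,5,6,7}
step 1: v2 <- max(-4, v0)            {0,1,2,3}
step 2: v1 <- (max(v0, -1) + max(v0, 0)) {0,1,2,3}
step 3: v0 <- (5 % 2)                {0,1,2,3}
step 4: v2 <- (tid // -2)            {4,5,6,7}
step 5: v2 <- min((tid + 11), (-6 + 5)) {0,1,2,3,4,5,6,7}

Answer: 6 steps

v1: -1,-1,0,2,6,7,8,9
v0: 1,1,1,1,2,3,4,5
v2: -1,-1,-1,-1,-1,-1,-1,-1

steps = 6; useful = 32; efficiency = 32/48 = 2/3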